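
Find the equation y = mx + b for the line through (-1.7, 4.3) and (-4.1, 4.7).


m = (0.4)/(-2.4) = -0.1667
b = y1 - m*x1 = 4.3 - (0.4*(-1.7))/(-2.4) = 4.3 - 0.2833 = 4.0167

y = -0.1667x + 4.0167


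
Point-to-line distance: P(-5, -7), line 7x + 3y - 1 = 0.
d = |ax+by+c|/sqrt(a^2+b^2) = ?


|7*(-5) + 3*(-7) - 1| = |-57| = 57
sqrt(49 + 9) = sqrt(58) = 7.6158
d = 57/sqrt(58) = 7.4845

7.4845


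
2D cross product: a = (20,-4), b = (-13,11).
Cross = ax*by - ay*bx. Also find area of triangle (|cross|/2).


cross = 20*11 + 4*(-13) = 220 - 52 = 168
Triangle area = |168|/2 = 168/2 = 84.0000

cross = 168, triangle area = 84.0000


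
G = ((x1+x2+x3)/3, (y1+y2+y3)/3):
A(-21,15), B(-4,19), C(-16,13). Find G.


Gx = (-21- 4- 16)/3 = -41/3 = -13.6667
Gy = (15+19+13)/3 = 47/3 = 15.6667

G = (-13.6667, 15.6667)


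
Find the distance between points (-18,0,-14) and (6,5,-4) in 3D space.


dx=24, dy=5, dz=10
d = sqrt(576+25+100) = sqrt(701) = 26.4764

26.4764


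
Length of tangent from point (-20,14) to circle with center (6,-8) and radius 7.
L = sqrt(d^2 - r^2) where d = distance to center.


d = sqrt((-20-6)^2 + (14+ 8)^2) = sqrt(676+484) = 34.0588
L = sqrt(1160.0000 - 49) = sqrt(1111.0000) = 33.3317

33.3317


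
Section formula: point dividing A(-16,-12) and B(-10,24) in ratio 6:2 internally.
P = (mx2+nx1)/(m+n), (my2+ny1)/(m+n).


Px = (6*(-10) + 2*(-16))/8 = -92/8 = -11.5000
Py = (6*24 + 2*(-12))/8 = 120/8 = 15.0000

P = (-11.5000, 15.0000)


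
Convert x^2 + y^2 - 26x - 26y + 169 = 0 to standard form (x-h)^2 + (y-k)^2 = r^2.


h = -D/2 = 26/2 = 13
k = -E/2 = 26/2 = 13
r^2 = h^2 + k^2 - F = 169 + 169 - 169 = 169
r = 13

Center (13, 13), radius = 13


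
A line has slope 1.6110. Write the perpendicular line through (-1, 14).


Perpendicular slope = -1/m1 = -1/1.6110 = -0.6207
b2 = y0 - m2*x0 = 14 - 1/1.6110 = 14 - 0.6207 = 13.3793

y = -0.6207x + 13.3793


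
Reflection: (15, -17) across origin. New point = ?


Reflection rule for origin: (-x, -y)
(15, -17) -> (-15, 17)

(-15, 17)


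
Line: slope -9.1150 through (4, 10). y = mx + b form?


y - 10 = -9.1150(x - 4)
y = -9.1150x + 10 + 9.1150*4
y = -9.1150x + 46.4600

y = -9.1150x + 46.4600


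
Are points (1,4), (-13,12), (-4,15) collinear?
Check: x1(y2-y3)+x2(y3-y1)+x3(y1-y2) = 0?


1*(12-15) - 13*(15-4) - 4*(4-12)
= -3 - 143 + 32 = -114

No, not collinear (determinant = -114)


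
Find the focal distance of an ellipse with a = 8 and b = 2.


c^2 = 8^2 - 2^2 = 64 - 4 = 60
c = sqrt(60) = 7.7460

c = 7.7460


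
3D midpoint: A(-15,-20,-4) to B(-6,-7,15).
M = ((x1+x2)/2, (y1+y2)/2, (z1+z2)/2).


Mx = (-15- 6)/2 = -10.5000
My = (-20- 7)/2 = -13.5000
Mz = (-4+15)/2 = 5.5000

M = (-10.5000, -13.5000, 5.5000)


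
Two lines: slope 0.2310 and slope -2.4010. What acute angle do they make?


m1-m2 = 2.632
1+m1*m2 = 0.445369
tan(theta) = |2.632/0.445369| = 5.909706
theta = arctan(|2.632/0.445369|) = 80.3958 degrees (acute angle)

80.3958 degrees


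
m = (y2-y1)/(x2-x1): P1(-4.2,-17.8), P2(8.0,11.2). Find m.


dy = 11.2 + 17.8 = 29.0
dx = 8.0 + 4.2 = 12.2
m = 29.0/12.2 = 2.3770

m = 2.3770


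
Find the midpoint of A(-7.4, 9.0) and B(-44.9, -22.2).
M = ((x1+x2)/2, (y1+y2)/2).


Mx = (-7.4 - 44.9)/2 = -52.3/2 = -26.1500
My = (9.0 - 22.2)/2 = -13.2/2 = -6.6000

(-26.1500, -6.6000)


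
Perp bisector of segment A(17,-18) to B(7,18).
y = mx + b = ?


Midpoint = (12, 0)
Slope of AB = dy/dx = 36/(-10) = -3.6000
Perp slope = -dx/dy = 10/36 = 0.2778
b = My - (perp slope)*Mx = 0 + (-10*12)/36 = 0 - 3.3333 = -3.3333

y = 0.2778x - 3.3333


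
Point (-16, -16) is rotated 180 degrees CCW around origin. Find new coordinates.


cos(180) = -1, sin(180) = 0
x' = -16*(-1) + 16*0 = 16
y' = -16*0 - 16*(-1) = 16

(16, 16)


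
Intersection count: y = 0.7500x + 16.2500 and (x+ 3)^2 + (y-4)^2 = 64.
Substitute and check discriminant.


Substitute y = 0.7500x + 16.2500: (x+ 3)^2 + (0.7500x+16.2500-4)^2 = 64
Expand to Ax^2 + Bx + C = 0, where b-k = 12.25
A = 1+m^2 = 1.5625
B = 2(m(b-k) - h) = 2(0.7500*12.25 + 3) = 24.375
C = h^2 + (b-k)^2 - r^2 = 9 + 150.0625 - 64 = 95.0625
disc = B^2-4AC = 594.1406 - 594.1406 = 0
disc = 0

1 intersection point (tangent)


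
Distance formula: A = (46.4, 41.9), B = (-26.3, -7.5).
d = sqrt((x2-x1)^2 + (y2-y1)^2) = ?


dx = -26.3 - 46.4 = -72.7
dy = -7.5 - 41.9 = -49.4
d = sqrt(5285.29 + 2440.36) = sqrt(7725.65) = 87.8957

87.8957


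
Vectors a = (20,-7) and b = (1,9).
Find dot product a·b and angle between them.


a·b = 20*1 - 7*9 = 20 - 63 = -43
|a| = sqrt(400+49) = 21.1896
|b| = sqrt(1+81) = 9.0554
cos(theta) = -43/(sqrt(449)*sqrt(82)) = -43/sqrt(36818) = -0.224098
theta = arccos(-43/sqrt(36818)) = 102.9499 degrees

a·b = -43, theta = 102.9499 deg


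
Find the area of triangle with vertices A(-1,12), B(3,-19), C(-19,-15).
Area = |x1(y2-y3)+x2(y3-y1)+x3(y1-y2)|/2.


-1*(-19+ 15) = 4
3*(-15-12) = -81
-19*(12+ 19) = -589
sum = -666
Area = |-666|/2 = 333.0000

333.0000 sq units


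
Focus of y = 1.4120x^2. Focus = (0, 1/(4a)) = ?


a = 1.4120
4a = 5.6480
focus = (0, 1/5.6480) = (0, 0.1771)

Focus = (0, 0.1771)


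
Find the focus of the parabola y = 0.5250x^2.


a = 0.5250
4a = 2.1000
focus = (0, 1/2.1000) = (0, 0.4762)

Focus = (0, 0.4762)


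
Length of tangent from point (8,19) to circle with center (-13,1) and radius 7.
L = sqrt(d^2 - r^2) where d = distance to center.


d = sqrt((8+ 13)^2 + (19-1)^2) = sqrt(441+324) = 27.6586
L = sqrt(765.0000 - 49) = sqrt(716.0000) = 26.7582

26.7582


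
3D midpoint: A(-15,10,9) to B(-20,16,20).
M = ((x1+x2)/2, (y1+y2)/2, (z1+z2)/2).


Mx = (-15- 20)/2 = -17.5000
My = (10+16)/2 = 13.0000
Mz = (9+20)/2 = 14.5000

M = (-17.5000, 13.0000, 14.5000)


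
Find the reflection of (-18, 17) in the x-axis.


Reflection rule for x-axis: (x, -y)
(-18, 17) -> (-18, -17)

(-18, -17)


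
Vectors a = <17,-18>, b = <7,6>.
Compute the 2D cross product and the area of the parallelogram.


cross = 17*6 + 18*7 = 102 + 126 = 228
Parallelogram area = |228| = 228

cross = 228, parallelogram area = 228


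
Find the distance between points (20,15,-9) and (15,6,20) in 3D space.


dx=-5, dy=-9, dz=29
d = sqrt(25+81+841) = sqrt(947) = 30.7734

30.7734


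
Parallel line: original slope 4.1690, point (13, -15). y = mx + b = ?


Parallel lines have equal slopes.
m2 = 4.1690
b2 = -15 - 4.1690*13 = -69.1970

y = 4.1690x - 69.1970


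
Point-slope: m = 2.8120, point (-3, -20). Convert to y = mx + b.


y + 20 = 2.8120(x + 3)
y = 2.8120x - 20 - 2.8120*(-3)
y = 2.8120x - 11.5640

y = 2.8120x - 11.5640


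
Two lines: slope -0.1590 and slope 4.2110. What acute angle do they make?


m1-m2 = -4.37
1+m1*m2 = 0.330451
tan(theta) = |-4.37/0.330451| = 13.224351
theta = arctan(|-4.37/0.330451|) = 85.6756 degrees (acute angle)

85.6756 degrees


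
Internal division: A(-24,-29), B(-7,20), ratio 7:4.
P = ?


Px = (7*(-7) + 4*(-24))/11 = -145/11 = -13.1818
Py = (7*20 + 4*(-29))/11 = 24/11 = 2.1818

P = (-13.1818, 2.1818)


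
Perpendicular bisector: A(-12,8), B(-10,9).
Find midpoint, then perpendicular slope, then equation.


Midpoint = (-11, 8.5)
Slope of AB = dy/dx = 1/2 = 0.5000
Perp slope = -dx/dy = -2/1 = -2.0000
b = My - (perp slope)*Mx = 8.5 + (2*(-11))/1 = 8.5 - 22.0000 = -13.5000

y = -2.0000x - 13.5000


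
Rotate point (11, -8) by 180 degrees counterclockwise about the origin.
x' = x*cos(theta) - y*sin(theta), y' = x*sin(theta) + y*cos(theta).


cos(180) = -1, sin(180) = 0
x' = 11*(-1) + 8*0 = -11
y' = 11*0 - 8*(-1) = 8

(-11, 8)


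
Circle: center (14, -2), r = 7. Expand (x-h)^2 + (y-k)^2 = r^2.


(x-14)^2 + (y+ 2)^2 = 7^2
D = -2h = -28, E = -2k = 4
F = h^2+k^2-r^2 = 196+4-49 = 151

x^2 + y^2 - 28x + 4y + 151 = 0


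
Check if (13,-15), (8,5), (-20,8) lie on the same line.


13*(5-8) + 8*(8+ 15) - 20*(-15-5)
= -39 + 184 + 400 = 545

No, not collinear (determinant = 545)


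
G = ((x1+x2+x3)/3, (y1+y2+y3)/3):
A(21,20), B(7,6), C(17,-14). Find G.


Gx = (21+7+17)/3 = 45/3 = 15.0000
Gy = (20+6- 14)/3 = 12/3 = 4.0000

G = (15.0000, 4.0000)


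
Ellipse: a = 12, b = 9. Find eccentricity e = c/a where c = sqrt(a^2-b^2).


c = sqrt(144-81) = sqrt(63) = 7.9373
e = c/a = sqrt(63)/12 = 0.6614

e = 0.6614


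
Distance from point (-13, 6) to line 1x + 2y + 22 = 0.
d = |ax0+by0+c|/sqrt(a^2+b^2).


|1*(-13) + 2*6 + 22| = |21| = 21
sqrt(1 + 4) = sqrt(5) = 2.2361
d = 21/sqrt(5) = 9.3915

9.3915


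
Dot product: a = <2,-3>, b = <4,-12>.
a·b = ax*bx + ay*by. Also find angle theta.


a·b = 2*4 - 3*(-12) = 8 + 36 = 44
|a| = sqrt(4+9) = 3.6056
|b| = sqrt(16+144) = 12.6491
cos(theta) = 44/(sqrt(13)*sqrt(160)) = 44/sqrt(2080) = 0.964764
theta = arccos(44/sqrt(2080)) = 15.2551 degrees

a·b = 44, theta = 15.2551 deg


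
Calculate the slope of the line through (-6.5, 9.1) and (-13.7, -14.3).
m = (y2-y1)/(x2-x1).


dy = -14.3 - 9.1 = -23.4
dx = -13.7 + 6.5 = -7.2
m = -23.4/(-7.2) = 3.2500

m = 3.2500


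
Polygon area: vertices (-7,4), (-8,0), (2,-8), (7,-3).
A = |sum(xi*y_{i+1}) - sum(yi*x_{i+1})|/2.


sum(xi*y_{i+1}) = -7*0 - 8*(-8) + 2*(-3) + 7*4 = 86
sum(yi*x_{i+1}) = 4*(-8) + 0*2 - 8*7 - 3*(-7) = -67
Area = |86 + 67|/2 = 153/2 = 76.5000

76.5000 sq units


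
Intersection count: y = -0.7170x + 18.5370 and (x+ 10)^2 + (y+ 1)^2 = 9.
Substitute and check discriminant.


Substitute y = -0.7170x + 18.5370: (x+ 10)^2 + (-0.7170x+18.5370+ 1)^2 = 9
Expand to Ax^2 + Bx + C = 0, where b-k = 19.537
A = 1+m^2 = 1.514089
B = 2(m(b-k) - h) = 2(-0.7170*19.537 + 10) = -8.016058
C = h^2 + (b-k)^2 - r^2 = 100 + 381.694369 - 9 = 472.694369
disc = B^2-4AC = 64.2572 - 2862.8054 = -2798.5482
disc < 0

0 intersection points


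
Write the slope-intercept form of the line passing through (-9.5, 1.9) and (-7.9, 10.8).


m = (8.9)/(1.6) = 5.5625
b = y1 - m*x1 = 1.9 - (8.9*(-9.5))/(1.6) = 1.9 + 52.8438 = 54.7438

y = 5.5625x + 54.7438


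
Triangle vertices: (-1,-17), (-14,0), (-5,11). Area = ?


-1*(0-11) = 11
-14*(11+ 17) = -392
-5*(-17-0) = 85
sum = -296
Area = |-296|/2 = 148.0000

148.0000 sq units


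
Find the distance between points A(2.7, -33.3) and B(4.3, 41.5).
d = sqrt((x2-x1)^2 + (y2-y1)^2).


dx = 4.3 - 2.7 = 1.6
dy = 41.5 + 33.3 = 74.8
d = sqrt(2.56 + 5595.04) = sqrt(5597.6) = 74.8171

74.8171


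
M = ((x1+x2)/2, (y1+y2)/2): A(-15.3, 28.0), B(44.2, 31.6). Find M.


Mx = (-15.3 + 44.2)/2 = 28.9/2 = 14.4500
My = (28.0 + 31.6)/2 = 59.6/2 = 29.8000

(14.4500, 29.8000)


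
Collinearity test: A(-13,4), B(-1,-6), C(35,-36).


-13*(-6+ 36) - 1*(-36-4) + 35*(4+ 6)
= -390 + 40 + 350 = 0

Yes, collinear (determinant = 0)


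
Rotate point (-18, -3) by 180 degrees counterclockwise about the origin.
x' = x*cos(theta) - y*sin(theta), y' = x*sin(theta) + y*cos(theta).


cos(180) = -1, sin(180) = 0
x' = -18*(-1) + 3*0 = 18
y' = -18*0 - 3*(-1) = 3

(18, 3)


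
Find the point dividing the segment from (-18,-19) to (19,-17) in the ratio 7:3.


Px = (7*19 + 3*(-18))/10 = 79/10 = 7.9000
Py = (7*(-17) + 3*(-19))/10 = -176/10 = -17.6000

P = (7.9000, -17.6000)


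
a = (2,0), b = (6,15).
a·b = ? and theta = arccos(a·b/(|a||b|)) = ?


a·b = 2*6 + 0*15 = 12 + 0 = 12
|a| = sqrt(4+0) = 2.0000
|b| = sqrt(36+225) = 16.1555
cos(theta) = 12/(sqrt(4)*sqrt(261)) = 12/sqrt(1044) = 0.371391
theta = arccos(12/sqrt(1044)) = 68.1986 degrees

a·b = 12, theta = 68.1986 deg


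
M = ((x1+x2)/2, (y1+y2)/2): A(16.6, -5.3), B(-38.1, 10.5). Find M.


Mx = (16.6 - 38.1)/2 = -21.5/2 = -10.7500
My = (-5.3 + 10.5)/2 = 5.2/2 = 2.6000

(-10.7500, 2.6000)


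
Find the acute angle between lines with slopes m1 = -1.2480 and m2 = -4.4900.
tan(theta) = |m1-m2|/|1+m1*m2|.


m1-m2 = 3.242
1+m1*m2 = 6.60352
tan(theta) = |3.242/6.60352| = 0.490950
theta = arctan(|3.242/6.60352|) = 26.1487 degrees (acute angle)

26.1487 degrees


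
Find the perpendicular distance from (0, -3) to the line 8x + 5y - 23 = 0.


|8*0 + 5*(-3) - 23| = |-38| = 38
sqrt(64 + 25) = sqrt(89) = 9.4340
d = 38/sqrt(89) = 4.0280

4.0280


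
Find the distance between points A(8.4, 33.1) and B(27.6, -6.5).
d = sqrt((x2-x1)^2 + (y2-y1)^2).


dx = 27.6 - 8.4 = 19.2
dy = -6.5 - 33.1 = -39.6
d = sqrt(368.64 + 1568.16) = sqrt(1936.8) = 44.0091

44.0091


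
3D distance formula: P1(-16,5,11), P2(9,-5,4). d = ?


dx=25, dy=-10, dz=-7
d = sqrt(625+100+49) = sqrt(774) = 27.8209

27.8209


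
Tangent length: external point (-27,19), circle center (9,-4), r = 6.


d = sqrt((-27-9)^2 + (19+ 4)^2) = sqrt(1296+529) = 42.7200
L = sqrt(1825.0000 - 36) = sqrt(1789.0000) = 42.2966

42.2966


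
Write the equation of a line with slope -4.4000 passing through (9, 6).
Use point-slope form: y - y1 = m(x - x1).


y - 6 = -4.4000(x - 9)
y = -4.4000x + 6 + 4.4000*9
y = -4.4000x + 45.6000

y = -4.4000x + 45.6000


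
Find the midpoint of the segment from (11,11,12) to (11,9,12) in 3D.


Mx = (11+11)/2 = 11.0000
My = (11+9)/2 = 10.0000
Mz = (12+12)/2 = 12.0000

M = (11.0000, 10.0000, 12.0000)


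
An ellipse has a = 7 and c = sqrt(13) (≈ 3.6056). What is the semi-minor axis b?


b^2 = 7^2 - (sqrt(13))^2 = 49 - 13 = 36
b = sqrt(36) = 6

b = 6


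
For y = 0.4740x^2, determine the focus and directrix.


a = 0.4740
1/(4a) = 0.5274
Focus = (0, 0.5274)
Directrix: y = -0.5274

Focus = (0, 0.5274), Directrix: y = -0.5274


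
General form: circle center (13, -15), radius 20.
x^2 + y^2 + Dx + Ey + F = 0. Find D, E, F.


(x-13)^2 + (y+ 15)^2 = 20^2
D = -2h = -26, E = -2k = 30
F = h^2+k^2-r^2 = 169+225-400 = -6

D = -26, E = 30, F = -6


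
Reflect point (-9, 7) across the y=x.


Reflection rule for y=x: (y, x)
(-9, 7) -> (7, -9)

(7, -9)


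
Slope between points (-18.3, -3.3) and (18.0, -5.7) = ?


dy = -5.7 + 3.3 = -2.4
dx = 18.0 + 18.3 = 36.3
m = -2.4/36.3 = -0.0661

m = -0.0661


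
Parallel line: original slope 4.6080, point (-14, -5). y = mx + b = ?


Parallel lines have equal slopes.
m2 = 4.6080
b2 = -5 - 4.6080*(-14) = 59.5120

y = 4.6080x + 59.5120


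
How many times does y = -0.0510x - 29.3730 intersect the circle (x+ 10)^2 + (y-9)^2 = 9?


Substitute y = -0.0510x - 29.3730: (x+ 10)^2 + (-0.0510x- 29.3730-9)^2 = 9
Expand to Ax^2 + Bx + C = 0, where b-k = -38.373
A = 1+m^2 = 1.002601
B = 2(m(b-k) - h) = 2(-0.0510*(-38.373) + 10) = 23.914046
C = h^2 + (b-k)^2 - r^2 = 100 + 1472.487129 - 9 = 1563.487129
disc = B^2-4AC = 571.8816 - 6270.2150 = -5698.3334
disc < 0

0 intersection points


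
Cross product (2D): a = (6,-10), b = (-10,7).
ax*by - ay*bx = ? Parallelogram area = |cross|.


cross = 6*7 + 10*(-10) = 42 - 100 = -58
Parallelogram area = |-58| = 58

cross = -58, parallelogram area = 58


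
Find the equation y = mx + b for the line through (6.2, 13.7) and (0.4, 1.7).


m = (-12.0)/(-5.8) = 2.0690
b = y1 - m*x1 = 13.7 - (-12.0*6.2)/(-5.8) = 13.7 - 12.8276 = 0.8724

y = 2.0690x + 0.8724


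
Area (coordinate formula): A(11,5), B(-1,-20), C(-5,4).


11*(-20-4) = -264
-1*(4-5) = 1
-5*(5+ 20) = -125
sum = -388
Area = |-388|/2 = 194.0000

194.0000 sq units


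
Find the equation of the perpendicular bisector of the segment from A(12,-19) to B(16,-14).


Midpoint = (14, -16.5)
Slope of AB = dy/dx = 5/4 = 1.2500
Perp slope = -dx/dy = -4/5 = -0.8000
b = My - (perp slope)*Mx = -16.5 + (4*14)/5 = -16.5 + 11.2000 = -5.3000

y = -0.8000x - 5.3000


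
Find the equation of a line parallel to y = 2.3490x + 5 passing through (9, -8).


Parallel lines have equal slopes.
m2 = 2.3490
b2 = -8 - 2.3490*9 = -29.1410

y = 2.3490x - 29.1410


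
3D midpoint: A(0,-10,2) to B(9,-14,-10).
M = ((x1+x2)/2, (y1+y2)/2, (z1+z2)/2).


Mx = (0+9)/2 = 4.5000
My = (-10- 14)/2 = -12.0000
Mz = (2- 10)/2 = -4.0000

M = (4.5000, -12.0000, -4.0000)


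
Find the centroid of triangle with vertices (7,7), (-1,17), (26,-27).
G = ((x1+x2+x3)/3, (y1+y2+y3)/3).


Gx = (7- 1+26)/3 = 32/3 = 10.6667
Gy = (7+17- 27)/3 = -3/3 = -1.0000

G = (10.6667, -1.0000)


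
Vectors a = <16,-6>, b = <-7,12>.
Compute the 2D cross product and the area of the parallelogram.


cross = 16*12 + 6*(-7) = 192 - 42 = 150
Parallelogram area = |150| = 150

cross = 150, parallelogram area = 150


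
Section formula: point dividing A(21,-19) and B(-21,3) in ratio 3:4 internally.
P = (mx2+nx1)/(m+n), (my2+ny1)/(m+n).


Px = (3*(-21) + 4*21)/7 = 21/7 = 3.0000
Py = (3*3 + 4*(-19))/7 = -67/7 = -9.5714

P = (3.0000, -9.5714)


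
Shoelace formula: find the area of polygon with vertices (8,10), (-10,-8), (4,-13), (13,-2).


sum(xi*y_{i+1}) = 8*(-8) - 10*(-13) + 4*(-2) + 13*10 = 188
sum(yi*x_{i+1}) = 10*(-10) - 8*4 - 13*13 - 2*8 = -317
Area = |188 + 317|/2 = 505/2 = 252.5000

252.5000 sq units


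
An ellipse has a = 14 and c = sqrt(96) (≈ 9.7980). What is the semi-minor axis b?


b^2 = 14^2 - (sqrt(96))^2 = 196 - 96 = 100
b = sqrt(100) = 10

b = 10


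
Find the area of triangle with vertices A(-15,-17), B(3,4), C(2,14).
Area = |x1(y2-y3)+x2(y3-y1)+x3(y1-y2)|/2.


-15*(4-14) = 150
3*(14+ 17) = 93
2*(-17-4) = -42
sum = 201
Area = |201|/2 = 100.5000

100.5000 sq units


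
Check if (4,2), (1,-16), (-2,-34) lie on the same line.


4*(-16+ 34) + 1*(-34-2) - 2*(2+ 16)
= 72 - 36 - 36 = 0

Yes, collinear (determinant = 0)


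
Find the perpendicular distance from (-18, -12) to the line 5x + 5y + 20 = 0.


|5*(-18) + 5*(-12) + 20| = |-130| = 130
sqrt(25 + 25) = sqrt(50) = 7.0711
d = 130/sqrt(50) = 18.3848

18.3848


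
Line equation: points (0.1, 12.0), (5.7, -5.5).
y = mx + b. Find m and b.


m = (-17.5)/(5.6) = -3.1250
b = y1 - m*x1 = 12.0 - (-17.5*0.1)/(5.6) = 12.0 + 0.3125 = 12.3125

y = -3.1250x + 12.3125


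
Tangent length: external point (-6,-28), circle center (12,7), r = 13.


d = sqrt((-6-12)^2 + (-28-7)^2) = sqrt(324+1225) = 39.3573
L = sqrt(1549.0000 - 169) = sqrt(1380.0000) = 37.1484

37.1484


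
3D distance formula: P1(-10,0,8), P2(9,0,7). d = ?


dx=19, dy=0, dz=-1
d = sqrt(361+0+1) = sqrt(362) = 19.0263

19.0263


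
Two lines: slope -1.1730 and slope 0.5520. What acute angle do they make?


m1-m2 = -1.725
1+m1*m2 = 0.352504
tan(theta) = |-1.725/0.352504| = 4.893561
theta = arctan(|-1.725/0.352504|) = 78.4506 degrees (acute angle)

78.4506 degrees


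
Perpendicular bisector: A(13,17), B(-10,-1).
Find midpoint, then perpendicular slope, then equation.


Midpoint = (1.5, 8)
Slope of AB = dy/dx = -18/(-23) = 0.7826
Perp slope = -dx/dy = -23/18 = -1.2778
b = My - (perp slope)*Mx = 8 + (-23*1.5)/(-18) = 8 + 1.9167 = 9.9167

y = -1.2778x + 9.9167


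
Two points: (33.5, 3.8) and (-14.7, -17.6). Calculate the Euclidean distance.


dx = -14.7 - 33.5 = -48.2
dy = -17.6 - 3.8 = -21.4
d = sqrt(2323.24 + 457.96) = sqrt(2781.2) = 52.7371

52.7371


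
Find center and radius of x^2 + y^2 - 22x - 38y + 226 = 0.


h = -D/2 = 22/2 = 11
k = -E/2 = 38/2 = 19
r^2 = h^2 + k^2 - F = 121 + 361 - 226 = 256
r = 16

Center (11, 19), radius = 16


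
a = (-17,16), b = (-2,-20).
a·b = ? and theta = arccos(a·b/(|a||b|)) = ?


a·b = -17*(-2) + 16*(-20) = 34 - 320 = -286
|a| = sqrt(289+256) = 23.3452
|b| = sqrt(4+400) = 20.0998
cos(theta) = -286/(sqrt(545)*sqrt(404)) = -286/sqrt(220180) = -0.609505
theta = arccos(-286/sqrt(220180)) = 127.5537 degrees

a·b = -286, theta = 127.5537 deg


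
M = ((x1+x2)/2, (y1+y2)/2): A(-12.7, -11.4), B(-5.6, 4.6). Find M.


Mx = (-12.7 - 5.6)/2 = -18.3/2 = -9.1500
My = (-11.4 + 4.6)/2 = -6.8/2 = -3.4000

(-9.1500, -3.4000)


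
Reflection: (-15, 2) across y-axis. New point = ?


Reflection rule for y-axis: (-x, y)
(-15, 2) -> (15, 2)

(15, 2)


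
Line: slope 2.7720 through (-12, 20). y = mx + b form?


y - 20 = 2.7720(x + 12)
y = 2.7720x + 20 - 2.7720*(-12)
y = 2.7720x + 53.2640

y = 2.7720x + 53.2640


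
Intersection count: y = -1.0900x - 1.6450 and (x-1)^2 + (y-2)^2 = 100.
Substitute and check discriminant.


Substitute y = -1.0900x - 1.6450: (x-1)^2 + (-1.0900x- 1.6450-2)^2 = 100
Expand to Ax^2 + Bx + C = 0, where b-k = -3.645
A = 1+m^2 = 2.1881
B = 2(m(b-k) - h) = 2(-1.0900*(-3.645) - 1) = 5.9461
C = h^2 + (b-k)^2 - r^2 = 1 + 13.286025 - 100 = -85.713975
disc = B^2-4AC = 35.3561 + 750.2030 = 785.5591
disc > 0

2 intersection points


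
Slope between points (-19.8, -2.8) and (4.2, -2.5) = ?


dy = -2.5 + 2.8 = 0.3
dx = 4.2 + 19.8 = 24.0
m = 0.3/24.0 = 0.0125

m = 0.0125


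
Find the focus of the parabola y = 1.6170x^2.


a = 1.6170
4a = 6.4680
focus = (0, 1/6.4680) = (0, 0.1546)

Focus = (0, 0.1546)


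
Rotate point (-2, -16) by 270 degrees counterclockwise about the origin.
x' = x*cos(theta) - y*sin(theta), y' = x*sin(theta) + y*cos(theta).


cos(270) = 0, sin(270) = -1
x' = -2*0 + 16*(-1) = -16
y' = -2*(-1) - 16*0 = 2

(-16, 2)


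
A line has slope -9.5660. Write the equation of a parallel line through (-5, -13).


Parallel lines have equal slopes.
m2 = -9.5660
b2 = -13 + 9.5660*(-5) = -60.8300

y = -9.5660x - 60.8300


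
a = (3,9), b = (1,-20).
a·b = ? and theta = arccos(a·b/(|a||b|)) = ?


a·b = 3*1 + 9*(-20) = 3 - 180 = -177
|a| = sqrt(9+81) = 9.4868
|b| = sqrt(1+400) = 20.0250
cos(theta) = -177/(sqrt(90)*sqrt(401)) = -177/sqrt(36090) = -0.931708
theta = arccos(-177/sqrt(36090)) = 158.7026 degrees

a·b = -177, theta = 158.7026 deg


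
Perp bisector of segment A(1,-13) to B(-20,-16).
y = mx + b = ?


Midpoint = (-9.5, -14.5)
Slope of AB = dy/dx = -3/(-21) = 0.1429
Perp slope = -dx/dy = -21/3 = -7.0000
b = My - (perp slope)*Mx = -14.5 + (-21*(-9.5))/(-3) = -14.5 - 66.5000 = -81.0000

y = -7.0000x - 81.0000


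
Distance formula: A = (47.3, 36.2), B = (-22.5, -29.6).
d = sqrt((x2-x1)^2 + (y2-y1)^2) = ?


dx = -22.5 - 47.3 = -69.8
dy = -29.6 - 36.2 = -65.8
d = sqrt(4872.04 + 4329.64) = sqrt(9201.68) = 95.9254

95.9254


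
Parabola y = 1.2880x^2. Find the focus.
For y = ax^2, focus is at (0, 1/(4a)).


a = 1.2880
4a = 5.1520
focus = (0, 1/5.1520) = (0, 0.1941)

Focus = (0, 0.1941)


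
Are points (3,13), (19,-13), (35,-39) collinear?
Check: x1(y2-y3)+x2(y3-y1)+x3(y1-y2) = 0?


3*(-13+ 39) + 19*(-39-13) + 35*(13+ 13)
= 78 - 988 + 910 = 0

Yes, collinear (determinant = 0)


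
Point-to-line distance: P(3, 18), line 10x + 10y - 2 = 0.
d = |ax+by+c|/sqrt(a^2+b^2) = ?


|10*3 + 10*18 - 2| = |208| = 208
sqrt(100 + 100) = sqrt(200) = 14.1421
d = 208/sqrt(200) = 14.7078

14.7078


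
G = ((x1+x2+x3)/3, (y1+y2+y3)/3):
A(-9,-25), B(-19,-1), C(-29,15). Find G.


Gx = (-9- 19- 29)/3 = -57/3 = -19.0000
Gy = (-25- 1+15)/3 = -11/3 = -3.6667

G = (-19.0000, -3.6667)


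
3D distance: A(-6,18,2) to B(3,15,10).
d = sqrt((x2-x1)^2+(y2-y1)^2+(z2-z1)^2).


dx=9, dy=-3, dz=8
d = sqrt(81+9+64) = sqrt(154) = 12.4097

12.4097


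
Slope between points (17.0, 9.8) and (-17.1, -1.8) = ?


dy = -1.8 - 9.8 = -11.6
dx = -17.1 - 17.0 = -34.1
m = -11.6/(-34.1) = 0.3402

m = 0.3402


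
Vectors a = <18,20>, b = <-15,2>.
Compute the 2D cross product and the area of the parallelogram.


cross = 18*2 - 20*(-15) = 36 + 300 = 336
Parallelogram area = |336| = 336

cross = 336, parallelogram area = 336


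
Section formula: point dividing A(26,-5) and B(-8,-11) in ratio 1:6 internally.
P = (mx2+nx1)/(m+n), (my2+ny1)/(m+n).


Px = (1*(-8) + 6*26)/7 = 148/7 = 21.1429
Py = (1*(-11) + 6*(-5))/7 = -41/7 = -5.8571

P = (21.1429, -5.8571)


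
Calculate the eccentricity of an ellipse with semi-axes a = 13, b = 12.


c = sqrt(169-144) = sqrt(25) = 5.0000
e = c/a = 5/13 = 0.3846

e = 0.3846


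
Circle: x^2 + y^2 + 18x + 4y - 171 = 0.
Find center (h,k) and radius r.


h = -D/2 = -18/2 = -9
k = -E/2 = -4/2 = -2
r^2 = h^2 + k^2 - F = 81 + 4 + 171 = 256
r = 16

Center (-9, -2), radius = 16


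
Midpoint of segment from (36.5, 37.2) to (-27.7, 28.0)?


Mx = (36.5 - 27.7)/2 = 8.8/2 = 4.4000
My = (37.2 + 28.0)/2 = 65.2/2 = 32.6000

(4.4000, 32.6000)


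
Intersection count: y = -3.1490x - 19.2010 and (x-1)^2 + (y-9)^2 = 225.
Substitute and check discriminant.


Substitute y = -3.1490x - 19.2010: (x-1)^2 + (-3.1490x- 19.2010-9)^2 = 225
Expand to Ax^2 + Bx + C = 0, where b-k = -28.201
A = 1+m^2 = 10.916201
B = 2(m(b-k) - h) = 2(-3.1490*(-28.201) - 1) = 175.609898
C = h^2 + (b-k)^2 - r^2 = 1 + 795.296401 - 225 = 571.296401
disc = B^2-4AC = 30838.8363 - 24945.5454 = 5893.2909
disc > 0

2 intersection points


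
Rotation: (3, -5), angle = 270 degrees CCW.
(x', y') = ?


cos(270) = 0, sin(270) = -1
x' = 3*0 + 5*(-1) = -5
y' = 3*(-1) - 5*0 = -3

(-5, -3)


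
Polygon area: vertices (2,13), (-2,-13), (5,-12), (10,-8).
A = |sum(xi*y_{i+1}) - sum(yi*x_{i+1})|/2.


sum(xi*y_{i+1}) = 2*(-13) - 2*(-12) + 5*(-8) + 10*13 = 88
sum(yi*x_{i+1}) = 13*(-2) - 13*5 - 12*10 - 8*2 = -227
Area = |88 + 227|/2 = 315/2 = 157.5000

157.5000 sq units


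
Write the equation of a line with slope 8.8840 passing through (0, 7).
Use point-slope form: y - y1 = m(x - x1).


y - 7 = 8.8840(x - 0)
y = 8.8840x + 7 - 8.8840*0
y = 8.8840x + 7.0000

y = 8.8840x + 7.0000


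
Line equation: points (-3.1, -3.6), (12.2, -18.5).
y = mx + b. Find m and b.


m = (-14.9)/(15.3) = -0.9739
b = y1 - m*x1 = -3.6 - (-14.9*(-3.1))/(15.3) = -3.6 - 3.0190 = -6.6190

y = -0.9739x - 6.6190


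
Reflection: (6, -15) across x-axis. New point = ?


Reflection rule for x-axis: (x, -y)
(6, -15) -> (6, 15)

(6, 15)


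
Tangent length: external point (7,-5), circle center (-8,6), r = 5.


d = sqrt((7+ 8)^2 + (-5-6)^2) = sqrt(225+121) = 18.6011
L = sqrt(346.0000 - 25) = sqrt(321.0000) = 17.9165

17.9165


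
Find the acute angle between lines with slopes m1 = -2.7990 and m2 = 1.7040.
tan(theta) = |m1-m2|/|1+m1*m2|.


m1-m2 = -4.503
1+m1*m2 = -3.769496
tan(theta) = |-4.503/(-3.769496)| = 1.194589
theta = arctan(|-4.503/(-3.769496)|) = 50.0670 degrees (acute angle)

50.0670 degrees


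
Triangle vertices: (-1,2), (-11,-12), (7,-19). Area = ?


-1*(-12+ 19) = -7
-11*(-19-2) = 231
7*(2+ 12) = 98
sum = 322
Area = |322|/2 = 161.0000

161.0000 sq units


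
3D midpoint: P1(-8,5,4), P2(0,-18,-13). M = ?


Mx = (-8+0)/2 = -4.0000
My = (5- 18)/2 = -6.5000
Mz = (4- 13)/2 = -4.5000

M = (-4.0000, -6.5000, -4.5000)


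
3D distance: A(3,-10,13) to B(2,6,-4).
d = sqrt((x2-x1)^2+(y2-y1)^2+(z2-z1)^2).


dx=-1, dy=16, dz=-17
d = sqrt(1+256+289) = sqrt(546) = 23.3666

23.3666


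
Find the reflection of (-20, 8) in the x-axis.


Reflection rule for x-axis: (x, -y)
(-20, 8) -> (-20, -8)

(-20, -8)


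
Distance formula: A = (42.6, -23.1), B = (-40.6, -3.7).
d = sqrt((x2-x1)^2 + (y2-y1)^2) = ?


dx = -40.6 - 42.6 = -83.2
dy = -3.7 + 23.1 = 19.4
d = sqrt(6922.24 + 376.36) = sqrt(7298.6) = 85.4318

85.4318


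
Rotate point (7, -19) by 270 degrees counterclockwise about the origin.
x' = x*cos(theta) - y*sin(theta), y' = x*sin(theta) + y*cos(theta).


cos(270) = 0, sin(270) = -1
x' = 7*0 + 19*(-1) = -19
y' = 7*(-1) - 19*0 = -7

(-19, -7)


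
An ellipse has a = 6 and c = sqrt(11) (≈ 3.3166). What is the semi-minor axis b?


b^2 = 6^2 - (sqrt(11))^2 = 36 - 11 = 25
b = sqrt(25) = 5

b = 5


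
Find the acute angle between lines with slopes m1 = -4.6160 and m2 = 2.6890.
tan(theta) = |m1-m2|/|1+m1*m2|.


m1-m2 = -7.305
1+m1*m2 = -11.412424
tan(theta) = |-7.305/(-11.412424)| = 0.640092
theta = arctan(|-7.305/(-11.412424)|) = 32.6230 degrees (acute angle)

32.6230 degrees


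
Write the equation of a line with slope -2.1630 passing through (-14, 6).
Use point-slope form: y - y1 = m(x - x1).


y - 6 = -2.1630(x + 14)
y = -2.1630x + 6 + 2.1630*(-14)
y = -2.1630x - 24.2820

y = -2.1630x - 24.2820


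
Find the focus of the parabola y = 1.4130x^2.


a = 1.4130
4a = 5.6520
focus = (0, 1/5.6520) = (0, 0.1769)

Focus = (0, 0.1769)


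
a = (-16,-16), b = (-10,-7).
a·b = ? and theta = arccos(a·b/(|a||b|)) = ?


a·b = -16*(-10) - 16*(-7) = 160 + 112 = 272
|a| = sqrt(256+256) = 22.6274
|b| = sqrt(100+49) = 12.2066
cos(theta) = 272/(sqrt(512)*sqrt(149)) = 272/sqrt(76288) = 0.984784
theta = arccos(272/sqrt(76288)) = 10.0080 degrees

a·b = 272, theta = 10.0080 deg


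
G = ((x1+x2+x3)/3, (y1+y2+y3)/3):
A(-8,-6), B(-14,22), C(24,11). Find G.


Gx = (-8- 14+24)/3 = 2/3 = 0.6667
Gy = (-6+22+11)/3 = 27/3 = 9.0000

G = (0.6667, 9.0000)


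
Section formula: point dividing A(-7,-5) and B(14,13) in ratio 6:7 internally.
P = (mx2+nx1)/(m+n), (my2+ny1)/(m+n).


Px = (6*14 + 7*(-7))/13 = 35/13 = 2.6923
Py = (6*13 + 7*(-5))/13 = 43/13 = 3.3077

P = (2.6923, 3.3077)


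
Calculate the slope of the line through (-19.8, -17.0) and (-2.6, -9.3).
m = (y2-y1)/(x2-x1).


dy = -9.3 + 17.0 = 7.7
dx = -2.6 + 19.8 = 17.2
m = 7.7/17.2 = 0.4477

m = 0.4477


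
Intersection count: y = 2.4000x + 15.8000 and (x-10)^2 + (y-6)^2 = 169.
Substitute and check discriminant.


Substitute y = 2.4000x + 15.8000: (x-10)^2 + (2.4000x+15.8000-6)^2 = 169
Expand to Ax^2 + Bx + C = 0, where b-k = 9.8
A = 1+m^2 = 6.76
B = 2(m(b-k) - h) = 2(2.4000*9.8 - 10) = 27.04
C = h^2 + (b-k)^2 - r^2 = 100 + 96.04 - 169 = 27.04
disc = B^2-4AC = 731.1616 - 731.1616 = 0
disc = 0

1 intersection point (tangent)


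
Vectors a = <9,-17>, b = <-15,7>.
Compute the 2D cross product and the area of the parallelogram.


cross = 9*7 + 17*(-15) = 63 - 255 = -192
Parallelogram area = |-192| = 192

cross = -192, parallelogram area = 192


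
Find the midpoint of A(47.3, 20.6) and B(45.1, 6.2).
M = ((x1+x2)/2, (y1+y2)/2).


Mx = (47.3 + 45.1)/2 = 92.4/2 = 46.2000
My = (20.6 + 6.2)/2 = 26.8/2 = 13.4000

(46.2000, 13.4000)


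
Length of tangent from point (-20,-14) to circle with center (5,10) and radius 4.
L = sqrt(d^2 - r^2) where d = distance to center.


d = sqrt((-20-5)^2 + (-14-10)^2) = sqrt(625+576) = 34.6554
L = sqrt(1201.0000 - 16) = sqrt(1185.0000) = 34.4238

34.4238


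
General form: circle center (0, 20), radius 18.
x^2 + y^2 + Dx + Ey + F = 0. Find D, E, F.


(x-0)^2 + (y-20)^2 = 18^2
D = -2h = 0, E = -2k = -40
F = h^2+k^2-r^2 = 0+400-324 = 76

D = 0, E = -40, F = 76


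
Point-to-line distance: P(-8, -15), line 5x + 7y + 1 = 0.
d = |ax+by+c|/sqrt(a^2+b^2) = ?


|5*(-8) + 7*(-15) + 1| = |-144| = 144
sqrt(25 + 49) = sqrt(74) = 8.6023
d = 144/sqrt(74) = 16.7397

16.7397


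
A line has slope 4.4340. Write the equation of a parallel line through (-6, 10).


Parallel lines have equal slopes.
m2 = 4.4340
b2 = 10 - 4.4340*(-6) = 36.6040

y = 4.4340x + 36.6040


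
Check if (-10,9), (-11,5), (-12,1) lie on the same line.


-10*(5-1) - 11*(1-9) - 12*(9-5)
= -40 + 88 - 48 = 0

Yes, collinear (determinant = 0)


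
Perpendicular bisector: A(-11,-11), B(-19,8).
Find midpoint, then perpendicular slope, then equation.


Midpoint = (-15, -1.5)
Slope of AB = dy/dx = 19/(-8) = -2.3750
Perp slope = -dx/dy = 8/19 = 0.4211
b = My - (perp slope)*Mx = -1.5 + (-8*(-15))/19 = -1.5 + 6.3158 = 4.8158

y = 0.4211x + 4.8158


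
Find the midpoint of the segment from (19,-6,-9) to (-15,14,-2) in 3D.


Mx = (19- 15)/2 = 2.0000
My = (-6+14)/2 = 4.0000
Mz = (-9- 2)/2 = -5.5000

M = (2.0000, 4.0000, -5.5000)


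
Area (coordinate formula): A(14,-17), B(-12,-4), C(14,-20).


14*(-4+ 20) = 224
-12*(-20+ 17) = 36
14*(-17+ 4) = -182
sum = 78
Area = |78|/2 = 39.0000

39.0000 sq units


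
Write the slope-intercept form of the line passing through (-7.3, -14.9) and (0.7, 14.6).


m = (29.5)/(8.0) = 3.6875
b = y1 - m*x1 = -14.9 - (29.5*(-7.3))/(8.0) = -14.9 + 26.9187 = 12.0187

y = 3.6875x + 12.0187


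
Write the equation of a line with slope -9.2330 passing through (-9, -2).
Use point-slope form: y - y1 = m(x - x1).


y + 2 = -9.2330(x + 9)
y = -9.2330x - 2 + 9.2330*(-9)
y = -9.2330x - 85.0970

y = -9.2330x - 85.0970


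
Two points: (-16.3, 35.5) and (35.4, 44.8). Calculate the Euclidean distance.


dx = 35.4 + 16.3 = 51.7
dy = 44.8 - 35.5 = 9.3
d = sqrt(2672.89 + 86.49) = sqrt(2759.38) = 52.5298

52.5298


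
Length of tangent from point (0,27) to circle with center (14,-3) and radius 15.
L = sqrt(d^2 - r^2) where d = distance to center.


d = sqrt((0-14)^2 + (27+ 3)^2) = sqrt(196+900) = 33.1059
L = sqrt(1096.0000 - 225) = sqrt(871.0000) = 29.5127

29.5127


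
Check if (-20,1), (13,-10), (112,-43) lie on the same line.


-20*(-10+ 43) + 13*(-43-1) + 112*(1+ 10)
= -660 - 572 + 1232 = 0

Yes, collinear (determinant = 0)


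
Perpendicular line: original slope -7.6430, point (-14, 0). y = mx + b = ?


Perpendicular slope = -1/m1 = -1/(-7.6430) = 0.1308
b2 = y0 - m2*x0 = 0 - 14/(-7.6430) = 0 + 1.8317 = 1.8317

y = 0.1308x + 1.8317


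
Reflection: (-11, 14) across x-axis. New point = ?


Reflection rule for x-axis: (x, -y)
(-11, 14) -> (-11, -14)

(-11, -14)


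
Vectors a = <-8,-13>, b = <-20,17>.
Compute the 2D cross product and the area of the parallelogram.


cross = -8*17 + 13*(-20) = -136 - 260 = -396
Parallelogram area = |-396| = 396

cross = -396, parallelogram area = 396


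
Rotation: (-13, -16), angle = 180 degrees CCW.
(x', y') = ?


cos(180) = -1, sin(180) = 0
x' = -13*(-1) + 16*0 = 13
y' = -13*0 - 16*(-1) = 16

(13, 16)


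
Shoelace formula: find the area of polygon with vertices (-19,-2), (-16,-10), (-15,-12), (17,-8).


sum(xi*y_{i+1}) = -19*(-10) - 16*(-12) - 15*(-8) + 17*(-2) = 468
sum(yi*x_{i+1}) = -2*(-16) - 10*(-15) - 12*17 - 8*(-19) = 130
Area = |468 - 130|/2 = 338/2 = 169.0000

169.0000 sq units


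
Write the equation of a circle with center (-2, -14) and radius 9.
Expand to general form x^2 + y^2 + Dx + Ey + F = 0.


(x+ 2)^2 + (y+ 14)^2 = 9^2
D = -2h = 4, E = -2k = 28
F = h^2+k^2-r^2 = 4+196-81 = 119

x^2 + y^2 + 4x + 28y + 119 = 0


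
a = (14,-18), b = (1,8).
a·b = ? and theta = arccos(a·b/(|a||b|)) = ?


a·b = 14*1 - 18*8 = 14 - 144 = -130
|a| = sqrt(196+324) = 22.8035
|b| = sqrt(1+64) = 8.0623
cos(theta) = -130/(sqrt(520)*sqrt(65)) = -130/sqrt(33800) = -0.707107
theta = arccos(-130/sqrt(33800)) = 135.0000 degrees

a·b = -130, theta = 135.0000 deg


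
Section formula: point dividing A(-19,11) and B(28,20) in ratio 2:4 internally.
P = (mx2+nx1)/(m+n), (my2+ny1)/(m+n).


Px = (2*28 + 4*(-19))/6 = -20/6 = -3.3333
Py = (2*20 + 4*11)/6 = 84/6 = 14.0000

P = (-3.3333, 14.0000)


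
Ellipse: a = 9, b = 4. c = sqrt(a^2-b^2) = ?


c^2 = 9^2 - 4^2 = 81 - 16 = 65
c = sqrt(65) = 8.0623

c = 8.0623


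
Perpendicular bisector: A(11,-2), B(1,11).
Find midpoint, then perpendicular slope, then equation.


Midpoint = (6, 4.5)
Slope of AB = dy/dx = 13/(-10) = -1.3000
Perp slope = -dx/dy = 10/13 = 0.7692
b = My - (perp slope)*Mx = 4.5 + (-10*6)/13 = 4.5 - 4.6154 = -0.1154

y = 0.7692x - 0.1154


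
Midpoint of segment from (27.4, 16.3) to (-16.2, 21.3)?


Mx = (27.4 - 16.2)/2 = 11.2/2 = 5.6000
My = (16.3 + 21.3)/2 = 37.6/2 = 18.8000

(5.6000, 18.8000)


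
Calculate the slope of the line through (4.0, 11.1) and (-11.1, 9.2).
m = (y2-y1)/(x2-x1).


dy = 9.2 - 11.1 = -1.9
dx = -11.1 - 4.0 = -15.1
m = -1.9/(-15.1) = 0.1258

m = 0.1258


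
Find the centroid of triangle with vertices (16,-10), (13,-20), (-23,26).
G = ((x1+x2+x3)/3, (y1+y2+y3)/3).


Gx = (16+13- 23)/3 = 6/3 = 2.0000
Gy = (-10- 20+26)/3 = -4/3 = -1.3333

G = (2.0000, -1.3333)


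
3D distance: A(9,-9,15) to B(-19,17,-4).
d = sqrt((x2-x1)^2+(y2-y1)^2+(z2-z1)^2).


dx=-28, dy=26, dz=-19
d = sqrt(784+676+361) = sqrt(1821) = 42.6732

42.6732


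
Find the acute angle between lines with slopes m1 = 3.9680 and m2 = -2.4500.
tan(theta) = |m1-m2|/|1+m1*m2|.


m1-m2 = 6.418
1+m1*m2 = -8.7216
tan(theta) = |6.418/(-8.7216)| = 0.735874
theta = arctan(|6.418/(-8.7216)|) = 36.3484 degrees (acute angle)

36.3484 degrees


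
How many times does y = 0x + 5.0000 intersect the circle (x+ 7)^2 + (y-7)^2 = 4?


Substitute y = 0x + 5.0000: (x+ 7)^2 + (0x+5.0000-7)^2 = 4
Expand to Ax^2 + Bx + C = 0, where b-k = -2
A = 1+m^2 = 1
B = 2(m(b-k) - h) = 2(0*(-2) + 7) = 14
C = h^2 + (b-k)^2 - r^2 = 49 + 4 - 4 = 49
disc = B^2-4AC = 196.0000 - 196.0000 = 0
disc = 0

1 intersection point (tangent)


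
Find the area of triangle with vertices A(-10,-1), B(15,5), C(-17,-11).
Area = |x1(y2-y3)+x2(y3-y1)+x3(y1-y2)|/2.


-10*(5+ 11) = -160
15*(-11+ 1) = -150
-17*(-1-5) = 102
sum = -208
Area = |-208|/2 = 104.0000

104.0000 sq units


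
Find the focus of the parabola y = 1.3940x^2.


a = 1.3940
4a = 5.5760
focus = (0, 1/5.5760) = (0, 0.1793)

Focus = (0, 0.1793)


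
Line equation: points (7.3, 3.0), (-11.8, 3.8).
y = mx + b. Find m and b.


m = (0.8)/(-19.1) = -0.0419
b = y1 - m*x1 = 3.0 - (0.8*7.3)/(-19.1) = 3.0 + 0.3058 = 3.3058

y = -0.0419x + 3.3058


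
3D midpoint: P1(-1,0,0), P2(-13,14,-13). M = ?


Mx = (-1- 13)/2 = -7.0000
My = (0+14)/2 = 7.0000
Mz = (0- 13)/2 = -6.5000

M = (-7.0000, 7.0000, -6.5000)


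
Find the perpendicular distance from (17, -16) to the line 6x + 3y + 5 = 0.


|6*17 + 3*(-16) + 5| = |59| = 59
sqrt(36 + 9) = sqrt(45) = 6.7082
d = 59/sqrt(45) = 8.7952

8.7952


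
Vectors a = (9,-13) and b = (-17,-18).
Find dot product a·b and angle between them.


a·b = 9*(-17) - 13*(-18) = -153 + 234 = 81
|a| = sqrt(81+169) = 15.8114
|b| = sqrt(289+324) = 24.7588
cos(theta) = 81/(sqrt(250)*sqrt(613)) = 81/sqrt(153250) = 0.206912
theta = arccos(81/sqrt(153250)) = 78.0586 degrees

a·b = 81, theta = 78.0586 deg


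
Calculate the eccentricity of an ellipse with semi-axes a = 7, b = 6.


c = sqrt(49-36) = sqrt(13) = 3.6056
e = c/a = sqrt(13)/7 = 0.5151

e = 0.5151


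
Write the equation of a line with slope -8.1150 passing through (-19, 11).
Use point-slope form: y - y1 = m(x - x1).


y - 11 = -8.1150(x + 19)
y = -8.1150x + 11 + 8.1150*(-19)
y = -8.1150x - 143.1850

y = -8.1150x - 143.1850


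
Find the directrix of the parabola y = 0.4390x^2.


a = 0.4390
1/(4a) = 0.5695
directrix: y = -0.5695 = -0.5695

y = -0.5695


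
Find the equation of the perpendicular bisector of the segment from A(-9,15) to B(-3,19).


Midpoint = (-6, 17)
Slope of AB = dy/dx = 4/6 = 0.6667
Perp slope = -dx/dy = -6/4 = -1.5000
b = My - (perp slope)*Mx = 17 + (6*(-6))/4 = 17 - 9.0000 = 8.0000

y = -1.5000x + 8.0000


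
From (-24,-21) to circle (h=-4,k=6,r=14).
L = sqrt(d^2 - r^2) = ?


d = sqrt((-24+ 4)^2 + (-21-6)^2) = sqrt(400+729) = 33.6006
L = sqrt(1129.0000 - 196) = sqrt(933.0000) = 30.5450

30.5450


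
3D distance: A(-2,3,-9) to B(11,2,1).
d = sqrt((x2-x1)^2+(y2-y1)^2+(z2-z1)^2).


dx=13, dy=-1, dz=10
d = sqrt(169+1+100) = sqrt(270) = 16.4317

16.4317


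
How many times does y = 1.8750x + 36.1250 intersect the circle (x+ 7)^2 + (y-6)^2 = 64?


Substitute y = 1.8750x + 36.1250: (x+ 7)^2 + (1.8750x+36.1250-6)^2 = 64
Expand to Ax^2 + Bx + C = 0, where b-k = 30.125
A = 1+m^2 = 4.515625
B = 2(m(b-k) - h) = 2(1.8750*30.125 + 7) = 126.96875
C = h^2 + (b-k)^2 - r^2 = 49 + 907.515625 - 64 = 892.515625
disc = B^2-4AC = 16121.0635 - 16121.0635 = 0
disc = 0

1 intersection point (tangent)


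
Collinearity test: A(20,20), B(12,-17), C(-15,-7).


20*(-17+ 7) + 12*(-7-20) - 15*(20+ 17)
= -200 - 324 - 555 = -1079

No, not collinear (determinant = -1079)


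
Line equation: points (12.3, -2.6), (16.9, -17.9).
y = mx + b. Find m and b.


m = (-15.3)/(4.6) = -3.3261
b = y1 - m*x1 = -2.6 - (-15.3*12.3)/(4.6) = -2.6 + 40.9109 = 38.3109

y = -3.3261x + 38.3109


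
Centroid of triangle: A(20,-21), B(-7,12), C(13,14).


Gx = (20- 7+13)/3 = 26/3 = 8.6667
Gy = (-21+12+14)/3 = 5/3 = 1.6667

G = (8.6667, 1.6667)


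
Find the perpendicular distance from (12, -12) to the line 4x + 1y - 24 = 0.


|4*12 + 1*(-12) - 24| = |12| = 12
sqrt(16 + 1) = sqrt(17) = 4.1231
d = 12/sqrt(17) = 2.9104

2.9104
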